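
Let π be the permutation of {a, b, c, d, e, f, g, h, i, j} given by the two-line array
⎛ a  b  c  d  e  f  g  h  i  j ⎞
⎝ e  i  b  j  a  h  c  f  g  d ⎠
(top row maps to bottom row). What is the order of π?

4

Decomposing into disjoint cycles gives cycle lengths 4, 2, 2, 2.
The order is lcm(4, 2, 2, 2) = 4.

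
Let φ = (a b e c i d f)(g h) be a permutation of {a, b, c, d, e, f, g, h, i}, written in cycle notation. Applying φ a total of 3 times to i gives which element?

i lies in the 7-cycle (a b e c i d f).
Stepping 3 places around the cycle: i → d → f → a.

a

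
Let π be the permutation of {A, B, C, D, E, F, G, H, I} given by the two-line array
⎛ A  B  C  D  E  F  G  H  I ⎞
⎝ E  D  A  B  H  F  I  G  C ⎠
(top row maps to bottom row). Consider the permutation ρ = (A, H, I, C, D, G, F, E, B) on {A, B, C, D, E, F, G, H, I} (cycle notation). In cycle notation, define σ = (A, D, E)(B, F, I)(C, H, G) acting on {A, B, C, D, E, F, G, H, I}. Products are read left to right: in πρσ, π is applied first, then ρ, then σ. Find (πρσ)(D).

D

Apply the permutations in order: π(D) = B, then ρ(B) = A, then σ(A) = D. So (πρσ)(D) = D.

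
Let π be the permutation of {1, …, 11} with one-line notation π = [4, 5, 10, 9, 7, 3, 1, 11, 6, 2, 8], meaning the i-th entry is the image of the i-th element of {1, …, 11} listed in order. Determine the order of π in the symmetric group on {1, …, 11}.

The disjoint-cycle form of π has cycle lengths 9, 2.
The order is lcm(9, 2) = 18.

18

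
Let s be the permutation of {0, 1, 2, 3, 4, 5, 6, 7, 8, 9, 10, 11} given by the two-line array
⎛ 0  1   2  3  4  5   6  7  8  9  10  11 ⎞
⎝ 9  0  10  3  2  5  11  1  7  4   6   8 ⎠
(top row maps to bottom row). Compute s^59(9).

0

Tracing 9 → 4 → … returns to 9 after 10 steps, so 9 lies in a 10-cycle (0 9 4 2 10 6 11 8 7 1).
On a 10-cycle, s^10 is the identity, so s^59 = s^9 there (59 ≡ 9 mod 10).
Stepping 9 places around the cycle: 9 → 4 → 2 → 10 → 6 → 11 → 8 → 7 → 1 → 0.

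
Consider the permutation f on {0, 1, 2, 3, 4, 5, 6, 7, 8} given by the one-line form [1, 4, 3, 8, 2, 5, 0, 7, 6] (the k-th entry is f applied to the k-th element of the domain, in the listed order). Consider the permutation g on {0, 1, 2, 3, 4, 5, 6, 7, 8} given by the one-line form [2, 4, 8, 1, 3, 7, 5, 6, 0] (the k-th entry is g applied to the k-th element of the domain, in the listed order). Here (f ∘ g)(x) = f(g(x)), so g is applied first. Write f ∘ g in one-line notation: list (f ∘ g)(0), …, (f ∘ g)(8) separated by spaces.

(f ∘ g)(x) = f(g(x)). Computing each image: f(g(0)) = f(2) = 3, f(g(1)) = f(4) = 2, f(g(2)) = f(8) = 6, f(g(3)) = f(1) = 4, f(g(4)) = f(3) = 8, f(g(5)) = f(7) = 7, f(g(6)) = f(5) = 5, f(g(7)) = f(6) = 0, f(g(8)) = f(0) = 1.
Hence f ∘ g = [3 2 6 4 8 7 5 0 1].

3 2 6 4 8 7 5 0 1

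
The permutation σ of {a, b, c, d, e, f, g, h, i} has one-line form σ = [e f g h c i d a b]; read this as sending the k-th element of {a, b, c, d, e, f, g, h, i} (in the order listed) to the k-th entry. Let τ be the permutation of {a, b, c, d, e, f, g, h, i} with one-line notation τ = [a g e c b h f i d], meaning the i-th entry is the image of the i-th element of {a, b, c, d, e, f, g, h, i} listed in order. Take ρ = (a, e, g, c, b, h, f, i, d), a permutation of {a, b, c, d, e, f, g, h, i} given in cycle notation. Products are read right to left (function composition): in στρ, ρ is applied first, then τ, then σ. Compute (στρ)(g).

Chase g: ρ(g) = c; τ(c) = e; σ(e) = c. Hence (στρ)(g) = c.

c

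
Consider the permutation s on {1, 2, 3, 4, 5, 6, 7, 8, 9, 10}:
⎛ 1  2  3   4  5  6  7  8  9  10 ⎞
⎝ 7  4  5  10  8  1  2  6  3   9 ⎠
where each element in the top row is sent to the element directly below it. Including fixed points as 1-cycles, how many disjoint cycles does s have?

1

The cycle decomposition is (1 7 2 4 10 9 3 5 8 6), which has 1 cycle (counting 1-cycles).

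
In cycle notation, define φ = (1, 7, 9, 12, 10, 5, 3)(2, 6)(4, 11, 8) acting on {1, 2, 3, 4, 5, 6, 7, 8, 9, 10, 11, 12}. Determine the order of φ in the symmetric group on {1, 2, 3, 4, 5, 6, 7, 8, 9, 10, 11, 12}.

The cycle type of φ is (7, 3, 2).
The order is lcm(7, 3, 2) = 42.

42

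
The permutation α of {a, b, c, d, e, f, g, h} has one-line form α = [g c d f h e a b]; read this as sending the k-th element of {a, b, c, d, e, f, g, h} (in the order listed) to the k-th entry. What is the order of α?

6

The disjoint-cycle form of α has cycle lengths 6, 2.
Since disjoint cycles commute, ord(α) = lcm(6, 2) = 6.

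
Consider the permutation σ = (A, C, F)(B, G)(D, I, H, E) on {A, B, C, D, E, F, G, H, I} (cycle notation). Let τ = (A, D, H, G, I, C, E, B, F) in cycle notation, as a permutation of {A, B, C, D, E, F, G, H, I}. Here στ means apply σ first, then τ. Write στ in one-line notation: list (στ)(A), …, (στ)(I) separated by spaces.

E I A C H D F B G

(στ)(x) = τ(σ(x)). Computing each image: τ(σ(A)) = τ(C) = E, τ(σ(B)) = τ(G) = I, τ(σ(C)) = τ(F) = A, τ(σ(D)) = τ(I) = C, τ(σ(E)) = τ(D) = H, τ(σ(F)) = τ(A) = D, τ(σ(G)) = τ(B) = F, τ(σ(H)) = τ(E) = B, τ(σ(I)) = τ(H) = G.
Hence στ = [E I A C H D F B G].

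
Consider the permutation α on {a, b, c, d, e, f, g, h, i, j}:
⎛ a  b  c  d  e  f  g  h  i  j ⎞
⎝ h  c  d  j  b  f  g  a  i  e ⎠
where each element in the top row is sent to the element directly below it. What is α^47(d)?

Tracing d → j → … returns to d after 5 steps, so d lies in a 5-cycle (b c d j e).
Since the cycle has length 5, α^47 acts on it the same as α^2 (47 mod 5 = 2).
Advancing 2 steps from d: d → j → e.

e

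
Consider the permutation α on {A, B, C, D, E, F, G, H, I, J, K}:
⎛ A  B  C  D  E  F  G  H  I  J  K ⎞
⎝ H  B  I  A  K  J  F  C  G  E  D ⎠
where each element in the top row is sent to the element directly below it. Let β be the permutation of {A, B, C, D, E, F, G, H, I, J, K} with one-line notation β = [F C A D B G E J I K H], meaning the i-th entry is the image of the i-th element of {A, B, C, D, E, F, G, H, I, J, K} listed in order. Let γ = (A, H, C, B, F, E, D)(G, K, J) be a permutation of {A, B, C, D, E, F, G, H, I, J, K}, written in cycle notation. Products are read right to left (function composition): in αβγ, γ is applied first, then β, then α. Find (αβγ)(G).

Chase G: γ(G) = K; β(K) = H; α(H) = C. Hence (αβγ)(G) = C.

C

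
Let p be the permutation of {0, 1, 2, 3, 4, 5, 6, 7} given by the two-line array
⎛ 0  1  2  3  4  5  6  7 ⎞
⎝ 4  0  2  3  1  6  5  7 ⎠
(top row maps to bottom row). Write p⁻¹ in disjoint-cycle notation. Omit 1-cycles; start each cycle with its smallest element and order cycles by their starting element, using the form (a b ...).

First write p in disjoint cycles: (0 4 1)(5 6).
Reversing each cycle (and rotating so the smallest element leads) gives p⁻¹ = (0 1 4)(5 6).

(0 1 4)(5 6)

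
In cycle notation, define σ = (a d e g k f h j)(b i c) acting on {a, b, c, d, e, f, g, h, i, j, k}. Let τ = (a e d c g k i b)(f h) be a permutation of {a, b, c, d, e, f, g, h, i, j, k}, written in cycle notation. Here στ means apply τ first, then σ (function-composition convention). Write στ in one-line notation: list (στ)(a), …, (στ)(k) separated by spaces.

(στ)(x) = σ(τ(x)). Computing each image: σ(τ(a)) = σ(e) = g, σ(τ(b)) = σ(a) = d, σ(τ(c)) = σ(g) = k, σ(τ(d)) = σ(c) = b, σ(τ(e)) = σ(d) = e, σ(τ(f)) = σ(h) = j, σ(τ(g)) = σ(k) = f, σ(τ(h)) = σ(f) = h, σ(τ(i)) = σ(b) = i, σ(τ(j)) = σ(j) = a, σ(τ(k)) = σ(i) = c.
Hence στ = [g d k b e j f h i a c].

g d k b e j f h i a c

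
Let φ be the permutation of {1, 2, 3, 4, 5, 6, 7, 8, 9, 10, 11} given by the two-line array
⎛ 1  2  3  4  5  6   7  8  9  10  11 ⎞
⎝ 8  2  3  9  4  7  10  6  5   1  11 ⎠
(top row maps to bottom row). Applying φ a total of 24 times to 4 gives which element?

Tracing 4 → 9 → … returns to 4 after 3 steps, so 4 lies in a 3-cycle (4, 9, 5).
On a 3-cycle, φ^3 is the identity, so φ^24 = φ^0 there (24 ≡ 0 mod 3).
So φ^24(4) = 4.

4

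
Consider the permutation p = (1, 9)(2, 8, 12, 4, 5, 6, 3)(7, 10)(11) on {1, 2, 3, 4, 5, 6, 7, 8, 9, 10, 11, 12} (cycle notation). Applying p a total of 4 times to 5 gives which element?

5 lies in the 7-cycle (2, 8, 12, 4, 5, 6, 3).
Advancing 4 steps from 5: 5 → 6 → 3 → 2 → 8.

8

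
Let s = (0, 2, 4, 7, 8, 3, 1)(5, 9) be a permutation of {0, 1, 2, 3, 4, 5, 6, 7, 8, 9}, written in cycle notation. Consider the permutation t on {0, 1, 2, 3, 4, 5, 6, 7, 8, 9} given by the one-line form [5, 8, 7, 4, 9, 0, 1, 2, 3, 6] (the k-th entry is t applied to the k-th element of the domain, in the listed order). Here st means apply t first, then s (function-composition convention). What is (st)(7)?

4

t(7) = 2, then s(2) = 4; composing gives (st)(7) = 4.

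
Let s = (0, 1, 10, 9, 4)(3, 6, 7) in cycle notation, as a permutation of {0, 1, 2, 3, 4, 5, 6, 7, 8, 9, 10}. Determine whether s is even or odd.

even

The cycle lengths are 5, 3, 1, 1, 1.
A cycle is odd iff its length is even; s has 0 even-length cycles, so sgn(s) = (−1)^0 and s is even.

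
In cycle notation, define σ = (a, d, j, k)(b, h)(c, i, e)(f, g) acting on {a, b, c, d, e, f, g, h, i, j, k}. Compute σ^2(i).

i lies in the 3-cycle (c, i, e).
Advancing 2 steps from i: i → e → c.

c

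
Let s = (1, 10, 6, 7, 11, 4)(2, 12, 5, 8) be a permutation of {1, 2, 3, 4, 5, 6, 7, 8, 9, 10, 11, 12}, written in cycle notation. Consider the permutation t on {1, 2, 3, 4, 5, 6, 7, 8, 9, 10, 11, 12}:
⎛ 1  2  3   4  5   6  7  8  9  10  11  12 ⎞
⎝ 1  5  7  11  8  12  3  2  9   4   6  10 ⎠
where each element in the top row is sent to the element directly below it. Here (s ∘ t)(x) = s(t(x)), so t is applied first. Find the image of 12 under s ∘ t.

6

(s ∘ t)(12) = s(t(12)). t(12) = 10, then s(10) = 6. So (s ∘ t)(12) = 6.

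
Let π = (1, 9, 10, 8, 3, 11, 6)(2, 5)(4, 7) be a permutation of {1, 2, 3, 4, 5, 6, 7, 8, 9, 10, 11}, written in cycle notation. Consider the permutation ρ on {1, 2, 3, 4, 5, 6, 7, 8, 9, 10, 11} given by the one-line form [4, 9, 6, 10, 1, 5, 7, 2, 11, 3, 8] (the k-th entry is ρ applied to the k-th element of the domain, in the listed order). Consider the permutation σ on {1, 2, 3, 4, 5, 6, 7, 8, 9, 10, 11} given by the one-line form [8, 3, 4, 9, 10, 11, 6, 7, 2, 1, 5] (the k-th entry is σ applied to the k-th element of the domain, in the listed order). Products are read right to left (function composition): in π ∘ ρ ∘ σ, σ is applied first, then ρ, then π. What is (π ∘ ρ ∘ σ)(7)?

Chase 7: σ(7) = 6; ρ(6) = 5; π(5) = 2. Hence (π ∘ ρ ∘ σ)(7) = 2.

2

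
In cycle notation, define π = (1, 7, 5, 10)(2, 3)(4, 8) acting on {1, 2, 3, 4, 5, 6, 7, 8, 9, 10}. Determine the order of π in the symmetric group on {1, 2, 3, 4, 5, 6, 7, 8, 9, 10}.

4

The disjoint cycles have lengths 4, 2, 2, 1, 1.
The order of π is the least common multiple of its cycle lengths: lcm(4, 2, 2) = 4.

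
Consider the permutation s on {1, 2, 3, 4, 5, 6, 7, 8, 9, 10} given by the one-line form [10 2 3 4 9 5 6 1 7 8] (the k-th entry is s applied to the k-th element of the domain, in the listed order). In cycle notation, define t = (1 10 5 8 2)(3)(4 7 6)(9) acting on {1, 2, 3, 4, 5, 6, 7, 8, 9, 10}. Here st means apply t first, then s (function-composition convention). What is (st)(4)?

6

First apply t: t(4) = 7, then s(7) = 6. Thus (st)(4) = 6.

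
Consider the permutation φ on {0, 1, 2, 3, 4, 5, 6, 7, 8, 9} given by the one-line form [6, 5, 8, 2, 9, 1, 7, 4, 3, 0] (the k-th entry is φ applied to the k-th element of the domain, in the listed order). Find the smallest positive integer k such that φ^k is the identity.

30

Decomposing into disjoint cycles gives cycle lengths 5, 3, 2.
Since disjoint cycles commute, ord(φ) = lcm(5, 3, 2) = 30.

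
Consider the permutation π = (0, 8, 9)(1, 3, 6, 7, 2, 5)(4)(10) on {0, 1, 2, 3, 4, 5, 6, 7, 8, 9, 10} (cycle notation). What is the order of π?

6

The cycle type of π is (6, 3, 1, 1).
Since disjoint cycles commute, ord(π) = lcm(6, 3) = 6.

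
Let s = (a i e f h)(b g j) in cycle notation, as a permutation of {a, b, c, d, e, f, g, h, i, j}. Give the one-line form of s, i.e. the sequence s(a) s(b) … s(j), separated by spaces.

i g c d f h j a e b

Reading each image from the cycles: a↦i, b↦g, c↦c, d↦d, e↦f, f↦h, g↦j, h↦a, i↦e, j↦b.
So the one-line form is i g c d f h j a e b.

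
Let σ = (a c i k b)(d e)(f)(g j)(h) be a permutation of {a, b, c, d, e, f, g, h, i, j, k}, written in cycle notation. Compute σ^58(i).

i lies in the 5-cycle (a c i k b).
Powers repeat with period 5 on this cycle, and 58 mod 5 = 3, so σ^58(i) = σ^3(i).
Stepping 3 places around the cycle: i → k → b → a.

a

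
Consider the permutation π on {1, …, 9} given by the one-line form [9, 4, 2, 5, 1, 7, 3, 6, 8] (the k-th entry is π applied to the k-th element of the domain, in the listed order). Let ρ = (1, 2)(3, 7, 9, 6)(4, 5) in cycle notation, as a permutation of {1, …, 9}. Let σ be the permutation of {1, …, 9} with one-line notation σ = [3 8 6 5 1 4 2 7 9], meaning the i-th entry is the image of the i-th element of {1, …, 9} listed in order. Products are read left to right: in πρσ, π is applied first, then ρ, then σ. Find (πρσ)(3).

3

Chase 3: π(3) = 2; ρ(2) = 1; σ(1) = 3. Hence (πρσ)(3) = 3.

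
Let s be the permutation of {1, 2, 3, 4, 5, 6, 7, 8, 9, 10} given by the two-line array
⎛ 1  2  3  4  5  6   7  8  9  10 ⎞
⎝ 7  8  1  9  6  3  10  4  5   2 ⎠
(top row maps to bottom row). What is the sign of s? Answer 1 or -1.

In disjoint-cycle form the cycle lengths are 10.
A cycle of length ℓ contributes ℓ−1 transpositions, so s is a product of 9 transpositions — odd.

-1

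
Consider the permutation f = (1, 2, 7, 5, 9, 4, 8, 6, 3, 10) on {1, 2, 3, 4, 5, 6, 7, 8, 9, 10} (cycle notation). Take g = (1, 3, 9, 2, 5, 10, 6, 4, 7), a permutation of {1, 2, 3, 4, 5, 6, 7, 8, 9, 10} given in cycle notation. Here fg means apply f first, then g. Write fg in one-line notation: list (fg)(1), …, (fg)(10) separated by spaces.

5 1 6 8 2 9 10 4 7 3

For each element, apply f then g: 1 → 2 → 5; 2 → 7 → 1; 3 → 10 → 6; 4 → 8 → 8; 5 → 9 → 2; 6 → 3 → 9; 7 → 5 → 10; 8 → 6 → 4; 9 → 4 → 7; 10 → 1 → 3.
Collecting the images, fg = [5 1 6 8 2 9 10 4 7 3].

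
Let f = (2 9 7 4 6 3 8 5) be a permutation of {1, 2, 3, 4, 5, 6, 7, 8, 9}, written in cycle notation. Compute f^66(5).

5 lies in the 8-cycle (2 9 7 4 6 3 8 5).
On an 8-cycle, f^8 is the identity, so f^66 = f^2 there (66 ≡ 2 mod 8).
Stepping 2 places around the cycle: 5 → 2 → 9.

9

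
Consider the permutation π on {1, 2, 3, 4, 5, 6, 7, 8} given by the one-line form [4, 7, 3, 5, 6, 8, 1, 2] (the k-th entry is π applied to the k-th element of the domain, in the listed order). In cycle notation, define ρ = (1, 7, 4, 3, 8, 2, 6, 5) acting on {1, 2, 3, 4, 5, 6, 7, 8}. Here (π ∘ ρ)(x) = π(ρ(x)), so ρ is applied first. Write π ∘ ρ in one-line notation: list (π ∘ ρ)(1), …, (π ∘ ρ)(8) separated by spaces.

(π ∘ ρ)(x) = π(ρ(x)). Computing each image: π(ρ(1)) = π(7) = 1, π(ρ(2)) = π(6) = 8, π(ρ(3)) = π(8) = 2, π(ρ(4)) = π(3) = 3, π(ρ(5)) = π(1) = 4, π(ρ(6)) = π(5) = 6, π(ρ(7)) = π(4) = 5, π(ρ(8)) = π(2) = 7.
Hence π ∘ ρ = [1 8 2 3 4 6 5 7].

1 8 2 3 4 6 5 7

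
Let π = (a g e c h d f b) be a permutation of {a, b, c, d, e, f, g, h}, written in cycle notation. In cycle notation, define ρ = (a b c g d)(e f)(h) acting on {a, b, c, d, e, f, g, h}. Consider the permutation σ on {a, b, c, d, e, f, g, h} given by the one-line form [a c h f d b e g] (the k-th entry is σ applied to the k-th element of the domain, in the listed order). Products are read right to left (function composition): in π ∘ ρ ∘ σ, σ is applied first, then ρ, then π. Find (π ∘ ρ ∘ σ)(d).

Chase d: σ(d) = f; ρ(f) = e; π(e) = c. Hence (π ∘ ρ ∘ σ)(d) = c.

c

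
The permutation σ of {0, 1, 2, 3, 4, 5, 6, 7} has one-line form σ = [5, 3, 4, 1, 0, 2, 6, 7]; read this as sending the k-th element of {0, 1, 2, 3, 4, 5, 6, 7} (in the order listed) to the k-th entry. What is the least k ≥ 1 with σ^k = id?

4

Writing σ as disjoint cycles, the cycle lengths are 4, 2, 1, 1.
Since disjoint cycles commute, ord(σ) = lcm(4, 2) = 4.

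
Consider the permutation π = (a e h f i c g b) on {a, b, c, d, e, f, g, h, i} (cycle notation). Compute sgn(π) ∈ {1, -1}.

-1

The cycle lengths are 8, 1.
A cycle of length ℓ contributes ℓ−1 transpositions, so π is a product of 7 transpositions — odd.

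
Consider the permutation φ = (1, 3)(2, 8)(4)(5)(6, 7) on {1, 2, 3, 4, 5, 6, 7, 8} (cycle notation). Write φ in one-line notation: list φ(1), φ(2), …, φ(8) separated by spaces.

Image by image: 1↦3, 2↦8, 3↦1, 4↦4, 5↦5, 6↦7, 7↦6, 8↦2.
Listing these in domain order gives 3 8 1 4 5 7 6 2.

3 8 1 4 5 7 6 2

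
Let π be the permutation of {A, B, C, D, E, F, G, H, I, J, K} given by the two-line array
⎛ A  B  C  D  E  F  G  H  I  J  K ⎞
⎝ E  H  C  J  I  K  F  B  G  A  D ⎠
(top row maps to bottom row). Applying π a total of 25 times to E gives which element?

Tracing E → I → … returns to E after 8 steps, so E lies in an 8-cycle (A, E, I, G, F, K, D, J).
Powers repeat with period 8 on this cycle, and 25 mod 8 = 1, so π^25(E) = π^1(E).
Stepping 1 place around the cycle: E → I.

I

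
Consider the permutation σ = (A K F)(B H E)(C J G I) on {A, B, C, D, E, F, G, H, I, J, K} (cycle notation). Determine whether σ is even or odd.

odd

The cycle lengths are 4, 3, 3, 1.
A cycle of length ℓ contributes ℓ−1 transpositions, so σ is a product of 3 + 2 + 2 = 7 transpositions — odd.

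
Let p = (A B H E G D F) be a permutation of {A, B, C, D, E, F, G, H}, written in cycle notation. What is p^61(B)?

F

B lies in the 7-cycle (A B H E G D F).
On a 7-cycle, p^7 is the identity, so p^61 = p^5 there (61 ≡ 5 mod 7).
Stepping 5 places around the cycle: B → H → E → G → D → F.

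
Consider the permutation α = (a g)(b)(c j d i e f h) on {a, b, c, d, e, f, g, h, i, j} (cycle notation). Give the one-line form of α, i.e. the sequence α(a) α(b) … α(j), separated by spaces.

g b j i f h a c e d

Image by image: a↦g, b↦b, c↦j, d↦i, e↦f, f↦h, g↦a, h↦c, i↦e, j↦d.
So the one-line form is g b j i f h a c e d.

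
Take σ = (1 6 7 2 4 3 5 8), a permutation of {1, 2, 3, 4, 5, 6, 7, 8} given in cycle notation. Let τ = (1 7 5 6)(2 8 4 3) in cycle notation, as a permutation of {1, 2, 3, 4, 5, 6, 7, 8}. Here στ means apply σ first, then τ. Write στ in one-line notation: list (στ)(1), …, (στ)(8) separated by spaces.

For each element, apply σ then τ: 1 → 6 → 1; 2 → 4 → 3; 3 → 5 → 6; 4 → 3 → 2; 5 → 8 → 4; 6 → 7 → 5; 7 → 2 → 8; 8 → 1 → 7.
So στ in one-line form is 1 3 6 2 4 5 8 7.

1 3 6 2 4 5 8 7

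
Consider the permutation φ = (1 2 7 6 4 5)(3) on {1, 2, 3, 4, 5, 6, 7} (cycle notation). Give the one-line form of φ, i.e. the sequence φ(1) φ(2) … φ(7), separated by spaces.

2 7 3 5 1 4 6

Image by image: 1→2, 2→7, 3→3, 4→5, 5→1, 6→4, 7→6.
So the one-line form is 2 7 3 5 1 4 6.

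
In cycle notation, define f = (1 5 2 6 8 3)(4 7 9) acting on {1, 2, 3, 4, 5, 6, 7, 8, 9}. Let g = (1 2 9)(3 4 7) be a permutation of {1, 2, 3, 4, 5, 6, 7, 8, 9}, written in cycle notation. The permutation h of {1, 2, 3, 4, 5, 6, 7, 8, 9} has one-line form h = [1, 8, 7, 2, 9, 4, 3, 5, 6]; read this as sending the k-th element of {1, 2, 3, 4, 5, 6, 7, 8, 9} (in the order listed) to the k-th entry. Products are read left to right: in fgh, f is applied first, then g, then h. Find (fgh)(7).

(fgh)(7) = h(g(f(7))). f(7) = 9, then g(9) = 1, then h(1) = 1, so the result is 1.

1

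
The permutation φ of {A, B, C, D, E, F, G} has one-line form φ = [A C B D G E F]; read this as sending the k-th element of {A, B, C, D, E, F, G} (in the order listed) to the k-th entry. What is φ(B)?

C

B is element number 2 of the domain, and entry number 2 of the one-line form is C, so φ(B) = C.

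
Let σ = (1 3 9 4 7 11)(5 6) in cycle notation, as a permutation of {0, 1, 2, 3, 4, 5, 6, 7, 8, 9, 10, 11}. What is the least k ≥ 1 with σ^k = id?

The disjoint cycles have lengths 6, 2, 1, 1, 1, 1.
The order is lcm(6, 2) = 6.

6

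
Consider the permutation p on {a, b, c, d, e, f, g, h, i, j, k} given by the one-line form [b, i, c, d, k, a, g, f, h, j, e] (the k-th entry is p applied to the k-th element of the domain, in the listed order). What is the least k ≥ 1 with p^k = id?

10

Writing p as disjoint cycles, the cycle lengths are 5, 2, 1, 1, 1, 1.
The order is lcm(5, 2) = 10.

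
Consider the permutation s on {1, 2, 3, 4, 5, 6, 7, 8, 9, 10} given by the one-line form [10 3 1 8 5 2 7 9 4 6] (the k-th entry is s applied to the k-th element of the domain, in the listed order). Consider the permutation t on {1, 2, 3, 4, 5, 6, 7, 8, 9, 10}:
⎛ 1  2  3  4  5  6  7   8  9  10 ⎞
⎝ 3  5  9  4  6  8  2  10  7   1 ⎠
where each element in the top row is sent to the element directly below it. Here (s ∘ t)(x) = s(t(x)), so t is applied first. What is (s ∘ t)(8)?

6

First apply t: t(8) = 10, then s(10) = 6. Thus (s ∘ t)(8) = 6.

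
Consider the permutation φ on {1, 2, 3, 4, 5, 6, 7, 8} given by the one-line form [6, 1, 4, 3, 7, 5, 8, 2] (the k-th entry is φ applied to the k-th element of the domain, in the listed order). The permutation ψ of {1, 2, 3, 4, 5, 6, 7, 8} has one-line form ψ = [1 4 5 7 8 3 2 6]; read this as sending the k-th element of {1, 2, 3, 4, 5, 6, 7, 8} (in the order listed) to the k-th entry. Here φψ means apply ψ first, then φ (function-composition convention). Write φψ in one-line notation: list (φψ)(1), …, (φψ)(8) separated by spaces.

For each element, apply ψ then φ: 1 → 1 → 6; 2 → 4 → 3; 3 → 5 → 7; 4 → 7 → 8; 5 → 8 → 2; 6 → 3 → 4; 7 → 2 → 1; 8 → 6 → 5.
So φψ in one-line form is 6 3 7 8 2 4 1 5.

6 3 7 8 2 4 1 5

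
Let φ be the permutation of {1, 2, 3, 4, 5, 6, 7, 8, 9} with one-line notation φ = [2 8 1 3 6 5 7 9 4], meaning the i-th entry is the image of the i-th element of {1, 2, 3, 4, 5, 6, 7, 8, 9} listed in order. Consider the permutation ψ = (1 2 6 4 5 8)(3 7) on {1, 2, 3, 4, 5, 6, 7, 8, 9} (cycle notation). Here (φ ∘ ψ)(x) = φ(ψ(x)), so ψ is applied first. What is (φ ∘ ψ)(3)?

7

ψ(3) = 7, then φ(7) = 7; composing gives (φ ∘ ψ)(3) = 7.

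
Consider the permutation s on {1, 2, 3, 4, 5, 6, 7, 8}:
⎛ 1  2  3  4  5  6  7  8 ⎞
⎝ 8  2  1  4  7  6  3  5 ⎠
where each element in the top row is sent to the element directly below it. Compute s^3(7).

8

Tracing 7 → 3 → … returns to 7 after 5 steps, so 7 lies in a 5-cycle (1 8 5 7 3).
Advancing 3 steps from 7: 7 → 3 → 1 → 8.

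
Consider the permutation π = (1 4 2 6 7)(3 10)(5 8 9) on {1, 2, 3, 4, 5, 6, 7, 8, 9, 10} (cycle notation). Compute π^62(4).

6

4 lies in the 5-cycle (1 4 2 6 7).
Powers repeat with period 5 on this cycle, and 62 mod 5 = 2, so π^62(4) = π^2(4).
Stepping 2 places around the cycle: 4 → 2 → 6.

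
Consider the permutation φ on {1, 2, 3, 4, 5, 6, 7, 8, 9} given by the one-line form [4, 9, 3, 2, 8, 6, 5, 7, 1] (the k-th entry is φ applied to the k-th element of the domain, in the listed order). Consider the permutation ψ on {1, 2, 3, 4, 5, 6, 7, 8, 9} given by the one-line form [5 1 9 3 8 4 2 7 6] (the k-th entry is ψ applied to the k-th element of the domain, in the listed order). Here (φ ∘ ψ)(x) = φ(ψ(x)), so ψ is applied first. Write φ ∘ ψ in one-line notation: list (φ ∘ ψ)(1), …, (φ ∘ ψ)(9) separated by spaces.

(φ ∘ ψ)(x) = φ(ψ(x)). Computing each image: φ(ψ(1)) = φ(5) = 8, φ(ψ(2)) = φ(1) = 4, φ(ψ(3)) = φ(9) = 1, φ(ψ(4)) = φ(3) = 3, φ(ψ(5)) = φ(8) = 7, φ(ψ(6)) = φ(4) = 2, φ(ψ(7)) = φ(2) = 9, φ(ψ(8)) = φ(7) = 5, φ(ψ(9)) = φ(6) = 6.
Hence φ ∘ ψ = [8 4 1 3 7 2 9 5 6].

8 4 1 3 7 2 9 5 6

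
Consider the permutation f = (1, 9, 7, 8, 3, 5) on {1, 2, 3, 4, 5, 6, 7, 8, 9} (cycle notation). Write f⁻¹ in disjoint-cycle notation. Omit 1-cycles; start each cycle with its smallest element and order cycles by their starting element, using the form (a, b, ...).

If f sends a → b within a cycle, f⁻¹ sends b → a; equivalently, reverse each cycle.
Reversing each cycle of f and rotating so the smallest element leads gives (1, 5, 3, 8, 7, 9).

(1, 5, 3, 8, 7, 9)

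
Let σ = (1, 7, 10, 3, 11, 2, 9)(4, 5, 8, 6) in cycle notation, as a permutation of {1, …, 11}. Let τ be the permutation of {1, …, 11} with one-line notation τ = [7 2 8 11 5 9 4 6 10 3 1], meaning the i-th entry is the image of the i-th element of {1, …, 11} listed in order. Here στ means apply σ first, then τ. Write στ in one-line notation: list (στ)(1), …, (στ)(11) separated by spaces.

4 10 1 5 6 11 3 9 7 8 2

(στ)(x) = τ(σ(x)). Computing each image: τ(σ(1)) = τ(7) = 4, τ(σ(2)) = τ(9) = 10, τ(σ(3)) = τ(11) = 1, τ(σ(4)) = τ(5) = 5, τ(σ(5)) = τ(8) = 6, τ(σ(6)) = τ(4) = 11, τ(σ(7)) = τ(10) = 3, τ(σ(8)) = τ(6) = 9, τ(σ(9)) = τ(1) = 7, τ(σ(10)) = τ(3) = 8, τ(σ(11)) = τ(2) = 2.
Hence στ = [4 10 1 5 6 11 3 9 7 8 2].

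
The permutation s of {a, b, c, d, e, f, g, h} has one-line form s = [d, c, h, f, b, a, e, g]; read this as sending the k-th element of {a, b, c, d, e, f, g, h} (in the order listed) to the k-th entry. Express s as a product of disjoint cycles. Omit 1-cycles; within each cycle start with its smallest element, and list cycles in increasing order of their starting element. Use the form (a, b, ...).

(a, d, f)(b, c, h, g, e)

From a: a → d → f → a, closing the cycle (a, d, f).
Continuing from each remaining unvisited element yields (a, d, f)(b, c, h, g, e).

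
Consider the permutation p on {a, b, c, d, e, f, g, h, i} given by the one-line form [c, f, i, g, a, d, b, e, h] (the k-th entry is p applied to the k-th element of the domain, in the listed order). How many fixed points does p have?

No element satisfies p(x) = x, so there are 0 fixed points.

0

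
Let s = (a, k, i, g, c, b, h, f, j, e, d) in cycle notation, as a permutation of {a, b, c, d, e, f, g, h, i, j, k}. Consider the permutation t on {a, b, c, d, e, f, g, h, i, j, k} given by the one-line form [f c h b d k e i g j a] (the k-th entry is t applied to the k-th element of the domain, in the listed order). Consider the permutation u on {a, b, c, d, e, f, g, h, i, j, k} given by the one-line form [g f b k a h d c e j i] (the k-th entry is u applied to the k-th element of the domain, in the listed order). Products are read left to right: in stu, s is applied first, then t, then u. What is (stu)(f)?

Chase f: s(f) = j; t(j) = j; u(j) = j. Hence (stu)(f) = j.

j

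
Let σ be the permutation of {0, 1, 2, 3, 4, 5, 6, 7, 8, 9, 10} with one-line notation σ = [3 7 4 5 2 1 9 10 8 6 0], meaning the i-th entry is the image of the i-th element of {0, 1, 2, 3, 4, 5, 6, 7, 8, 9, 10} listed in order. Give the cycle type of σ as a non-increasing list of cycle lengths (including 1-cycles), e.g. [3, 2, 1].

The disjoint cycles are (0 3 5 1 7 10)(2 4)(6 9)(8), with lengths 6, 2, 2, 1 in non-increasing order.

[6, 2, 2, 1]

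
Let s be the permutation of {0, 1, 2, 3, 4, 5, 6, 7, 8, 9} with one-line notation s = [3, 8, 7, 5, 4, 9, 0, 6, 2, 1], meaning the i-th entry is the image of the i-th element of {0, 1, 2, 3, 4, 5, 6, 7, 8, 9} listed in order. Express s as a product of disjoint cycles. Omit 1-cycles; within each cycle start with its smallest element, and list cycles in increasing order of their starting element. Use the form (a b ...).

Iterating s from 0 gives 0 → 3 → 5 → 9 → 1 → 8 → 2 → 7 → 6 → 0; that is the 9-cycle (0 3 5 9 1 8 2 7 6).
Continuing from each remaining unvisited element yields (0 3 5 9 1 8 2 7 6).

(0 3 5 9 1 8 2 7 6)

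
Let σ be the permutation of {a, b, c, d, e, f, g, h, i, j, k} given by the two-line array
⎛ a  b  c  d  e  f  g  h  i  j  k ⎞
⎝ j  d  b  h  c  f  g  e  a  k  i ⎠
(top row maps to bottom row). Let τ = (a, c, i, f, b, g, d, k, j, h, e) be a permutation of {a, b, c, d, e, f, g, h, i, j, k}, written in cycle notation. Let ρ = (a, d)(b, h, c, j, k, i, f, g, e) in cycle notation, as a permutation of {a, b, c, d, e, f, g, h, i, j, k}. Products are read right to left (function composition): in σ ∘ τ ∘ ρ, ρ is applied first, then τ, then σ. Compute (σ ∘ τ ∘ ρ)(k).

f

Apply the permutations in order: ρ(k) = i, then τ(i) = f, then σ(f) = f. So (σ ∘ τ ∘ ρ)(k) = f.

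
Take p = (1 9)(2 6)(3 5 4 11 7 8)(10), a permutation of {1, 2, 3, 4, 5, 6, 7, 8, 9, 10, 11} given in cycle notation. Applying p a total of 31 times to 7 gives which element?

8

7 lies in the 6-cycle (3 5 4 11 7 8).
Since the cycle has length 6, p^31 acts on it the same as p^1 (31 mod 6 = 1).
Stepping 1 place around the cycle: 7 → 8.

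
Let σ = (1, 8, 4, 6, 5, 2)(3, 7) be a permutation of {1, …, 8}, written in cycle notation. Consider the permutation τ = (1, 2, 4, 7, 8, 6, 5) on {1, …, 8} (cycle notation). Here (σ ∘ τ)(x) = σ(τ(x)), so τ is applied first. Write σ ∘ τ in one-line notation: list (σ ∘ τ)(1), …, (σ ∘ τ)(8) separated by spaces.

1 6 7 3 8 2 4 5

For each element, apply τ then σ: 1 → 2 → 1; 2 → 4 → 6; 3 → 3 → 7; 4 → 7 → 3; 5 → 1 → 8; 6 → 5 → 2; 7 → 8 → 4; 8 → 6 → 5.
Collecting the images, σ ∘ τ = [1 6 7 3 8 2 4 5].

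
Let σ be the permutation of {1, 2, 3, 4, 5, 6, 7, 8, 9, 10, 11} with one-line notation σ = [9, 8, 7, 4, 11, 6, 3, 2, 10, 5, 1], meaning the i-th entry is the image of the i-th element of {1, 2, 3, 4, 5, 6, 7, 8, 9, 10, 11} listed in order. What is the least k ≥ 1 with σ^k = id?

10

Writing σ as disjoint cycles, the cycle lengths are 5, 2, 2, 1, 1.
The order is lcm(5, 2, 2) = 10.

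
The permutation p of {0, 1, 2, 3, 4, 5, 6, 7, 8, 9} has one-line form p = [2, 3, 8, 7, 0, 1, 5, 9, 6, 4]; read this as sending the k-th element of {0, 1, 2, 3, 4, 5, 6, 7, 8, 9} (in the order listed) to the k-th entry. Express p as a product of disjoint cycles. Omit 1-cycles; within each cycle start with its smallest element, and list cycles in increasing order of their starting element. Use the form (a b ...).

(0 2 8 6 5 1 3 7 9 4)

Iterating p from 0 gives 0 → 2 → 8 → 6 → 5 → 1 → 3 → 7 → 9 → 4 → 0; that is the 10-cycle (0 2 8 6 5 1 3 7 9 4).
Continuing from each remaining unvisited element yields (0 2 8 6 5 1 3 7 9 4).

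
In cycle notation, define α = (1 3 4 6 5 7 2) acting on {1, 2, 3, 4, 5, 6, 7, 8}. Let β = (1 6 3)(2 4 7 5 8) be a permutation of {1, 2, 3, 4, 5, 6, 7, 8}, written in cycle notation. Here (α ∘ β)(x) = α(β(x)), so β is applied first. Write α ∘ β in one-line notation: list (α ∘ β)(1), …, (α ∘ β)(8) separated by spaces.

5 6 3 2 8 4 7 1

For each element, apply β then α: 1 → 6 → 5; 2 → 4 → 6; 3 → 1 → 3; 4 → 7 → 2; 5 → 8 → 8; 6 → 3 → 4; 7 → 5 → 7; 8 → 2 → 1.
Collecting the images, α ∘ β = [5 6 3 2 8 4 7 1].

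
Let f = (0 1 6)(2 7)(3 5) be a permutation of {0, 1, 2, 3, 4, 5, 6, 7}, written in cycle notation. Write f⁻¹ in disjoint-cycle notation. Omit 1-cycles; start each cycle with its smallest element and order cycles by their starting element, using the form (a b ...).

The inverse reverses each cycle.
Reversing each cycle of f and rotating so the smallest element leads gives (0 6 1)(2 7)(3 5).

(0 6 1)(2 7)(3 5)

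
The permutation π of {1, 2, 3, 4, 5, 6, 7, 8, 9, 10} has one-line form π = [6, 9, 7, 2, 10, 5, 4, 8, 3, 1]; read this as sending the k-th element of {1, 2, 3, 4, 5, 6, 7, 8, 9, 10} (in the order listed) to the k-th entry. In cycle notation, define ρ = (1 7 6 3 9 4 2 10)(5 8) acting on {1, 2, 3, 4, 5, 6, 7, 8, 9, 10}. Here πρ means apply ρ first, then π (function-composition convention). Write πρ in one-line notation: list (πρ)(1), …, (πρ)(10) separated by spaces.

4 1 3 9 8 7 5 10 2 6

Chase each element through ρ then π: 1 → 7 → 4; 2 → 10 → 1; 3 → 9 → 3; 4 → 2 → 9; 5 → 8 → 8; 6 → 3 → 7; 7 → 6 → 5; 8 → 5 → 10; 9 → 4 → 2; 10 → 1 → 6.
Collecting the images, πρ = [4 1 3 9 8 7 5 10 2 6].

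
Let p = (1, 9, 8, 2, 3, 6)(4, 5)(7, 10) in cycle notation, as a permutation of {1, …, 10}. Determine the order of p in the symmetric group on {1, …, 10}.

The disjoint cycles have lengths 6, 2, 2.
The order is lcm(6, 2, 2) = 6.

6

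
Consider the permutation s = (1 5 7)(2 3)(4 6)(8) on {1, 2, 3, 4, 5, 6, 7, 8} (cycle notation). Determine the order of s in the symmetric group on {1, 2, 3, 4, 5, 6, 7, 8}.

The cycle type of s is (3, 2, 2, 1).
Since disjoint cycles commute, ord(s) = lcm(3, 2, 2) = 6.

6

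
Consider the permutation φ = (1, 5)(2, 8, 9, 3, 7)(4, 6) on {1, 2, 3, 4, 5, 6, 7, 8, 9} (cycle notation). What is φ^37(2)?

2 lies in the 5-cycle (2, 8, 9, 3, 7).
Powers repeat with period 5 on this cycle, and 37 mod 5 = 2, so φ^37(2) = φ^2(2).
Stepping 2 places around the cycle: 2 → 8 → 9.

9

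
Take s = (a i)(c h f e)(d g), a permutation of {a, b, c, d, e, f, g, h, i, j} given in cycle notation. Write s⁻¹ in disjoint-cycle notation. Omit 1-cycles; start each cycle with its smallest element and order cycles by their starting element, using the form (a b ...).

Inverting a permutation written in cycle notation just reverses the order within every cycle.
After reversing and putting each cycle's least element first, s⁻¹ = (a i)(c e f h)(d g).

(a i)(c e f h)(d g)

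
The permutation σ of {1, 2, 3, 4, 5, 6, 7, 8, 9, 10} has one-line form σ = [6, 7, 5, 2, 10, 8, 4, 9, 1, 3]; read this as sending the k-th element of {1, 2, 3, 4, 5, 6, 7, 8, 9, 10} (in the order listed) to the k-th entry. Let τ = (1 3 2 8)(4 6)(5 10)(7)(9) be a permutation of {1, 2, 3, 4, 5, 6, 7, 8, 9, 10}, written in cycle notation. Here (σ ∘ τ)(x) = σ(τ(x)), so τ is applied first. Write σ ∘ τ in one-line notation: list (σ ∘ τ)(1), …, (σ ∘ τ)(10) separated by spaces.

5 9 7 8 3 2 4 6 1 10

(σ ∘ τ)(x) = σ(τ(x)). Computing each image: σ(τ(1)) = σ(3) = 5, σ(τ(2)) = σ(8) = 9, σ(τ(3)) = σ(2) = 7, σ(τ(4)) = σ(6) = 8, σ(τ(5)) = σ(10) = 3, σ(τ(6)) = σ(4) = 2, σ(τ(7)) = σ(7) = 4, σ(τ(8)) = σ(1) = 6, σ(τ(9)) = σ(9) = 1, σ(τ(10)) = σ(5) = 10.
Hence σ ∘ τ = [5 9 7 8 3 2 4 6 1 10].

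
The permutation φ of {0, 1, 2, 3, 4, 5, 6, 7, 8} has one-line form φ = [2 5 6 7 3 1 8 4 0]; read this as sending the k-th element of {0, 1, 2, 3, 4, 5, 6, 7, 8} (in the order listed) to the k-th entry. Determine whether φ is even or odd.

In disjoint-cycle form the cycle lengths are 4, 3, 2.
A cycle of length ℓ contributes ℓ−1 transpositions, so φ is a product of 3 + 2 + 1 = 6 transpositions — even.

even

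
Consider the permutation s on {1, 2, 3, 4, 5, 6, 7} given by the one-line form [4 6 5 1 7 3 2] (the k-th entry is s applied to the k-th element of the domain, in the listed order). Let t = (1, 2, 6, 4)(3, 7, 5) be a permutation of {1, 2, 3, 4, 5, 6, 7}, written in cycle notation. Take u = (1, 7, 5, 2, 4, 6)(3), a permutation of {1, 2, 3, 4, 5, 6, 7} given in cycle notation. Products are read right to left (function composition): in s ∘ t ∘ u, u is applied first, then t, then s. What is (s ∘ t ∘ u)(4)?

(s ∘ t ∘ u)(4) = s(t(u(4))). u(4) = 6, then t(6) = 4, then s(4) = 1, so the result is 1.

1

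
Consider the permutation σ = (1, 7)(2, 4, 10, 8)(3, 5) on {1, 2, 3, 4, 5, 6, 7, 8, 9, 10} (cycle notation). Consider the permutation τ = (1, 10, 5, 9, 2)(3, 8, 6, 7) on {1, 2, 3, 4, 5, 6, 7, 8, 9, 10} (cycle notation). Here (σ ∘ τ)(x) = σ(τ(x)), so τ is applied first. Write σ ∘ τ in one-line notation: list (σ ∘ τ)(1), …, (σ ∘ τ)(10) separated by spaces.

(σ ∘ τ)(x) = σ(τ(x)). Computing each image: σ(τ(1)) = σ(10) = 8, σ(τ(2)) = σ(1) = 7, σ(τ(3)) = σ(8) = 2, σ(τ(4)) = σ(4) = 10, σ(τ(5)) = σ(9) = 9, σ(τ(6)) = σ(7) = 1, σ(τ(7)) = σ(3) = 5, σ(τ(8)) = σ(6) = 6, σ(τ(9)) = σ(2) = 4, σ(τ(10)) = σ(5) = 3.
Hence σ ∘ τ = [8 7 2 10 9 1 5 6 4 3].

8 7 2 10 9 1 5 6 4 3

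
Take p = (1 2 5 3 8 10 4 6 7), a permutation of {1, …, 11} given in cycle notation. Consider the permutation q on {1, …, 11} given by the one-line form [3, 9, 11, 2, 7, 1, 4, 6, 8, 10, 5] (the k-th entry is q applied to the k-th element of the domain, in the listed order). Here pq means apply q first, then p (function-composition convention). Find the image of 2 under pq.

9

q(2) = 9, then p(9) = 9; composing gives (pq)(2) = 9.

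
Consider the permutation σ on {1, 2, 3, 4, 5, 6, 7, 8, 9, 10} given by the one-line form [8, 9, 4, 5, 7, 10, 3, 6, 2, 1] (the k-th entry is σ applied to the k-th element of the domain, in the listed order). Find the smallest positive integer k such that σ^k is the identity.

Decomposing into disjoint cycles gives cycle lengths 4, 4, 2.
The order of σ is the least common multiple of its cycle lengths: lcm(4, 4, 2) = 4.

4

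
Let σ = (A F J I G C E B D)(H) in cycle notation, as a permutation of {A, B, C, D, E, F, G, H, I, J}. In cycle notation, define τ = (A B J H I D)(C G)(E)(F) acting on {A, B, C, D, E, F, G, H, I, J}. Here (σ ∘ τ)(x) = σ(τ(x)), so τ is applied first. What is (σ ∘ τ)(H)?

G

(σ ∘ τ)(H) = σ(τ(H)). τ(H) = I, then σ(I) = G. So (σ ∘ τ)(H) = G.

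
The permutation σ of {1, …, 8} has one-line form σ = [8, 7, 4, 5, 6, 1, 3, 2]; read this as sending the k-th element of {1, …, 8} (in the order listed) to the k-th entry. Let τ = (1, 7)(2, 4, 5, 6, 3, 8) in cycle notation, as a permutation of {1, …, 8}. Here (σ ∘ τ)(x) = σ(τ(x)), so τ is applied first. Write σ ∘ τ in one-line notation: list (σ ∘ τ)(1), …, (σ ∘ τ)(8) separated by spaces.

3 5 2 6 1 4 8 7

(σ ∘ τ)(x) = σ(τ(x)). Computing each image: σ(τ(1)) = σ(7) = 3, σ(τ(2)) = σ(4) = 5, σ(τ(3)) = σ(8) = 2, σ(τ(4)) = σ(5) = 6, σ(τ(5)) = σ(6) = 1, σ(τ(6)) = σ(3) = 4, σ(τ(7)) = σ(1) = 8, σ(τ(8)) = σ(2) = 7.
Hence σ ∘ τ = [3 5 2 6 1 4 8 7].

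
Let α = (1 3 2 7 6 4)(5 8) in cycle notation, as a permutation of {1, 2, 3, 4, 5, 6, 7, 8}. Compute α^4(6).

2

6 lies in the 6-cycle (1 3 2 7 6 4).
Stepping 4 places around the cycle: 6 → 4 → 1 → 3 → 2.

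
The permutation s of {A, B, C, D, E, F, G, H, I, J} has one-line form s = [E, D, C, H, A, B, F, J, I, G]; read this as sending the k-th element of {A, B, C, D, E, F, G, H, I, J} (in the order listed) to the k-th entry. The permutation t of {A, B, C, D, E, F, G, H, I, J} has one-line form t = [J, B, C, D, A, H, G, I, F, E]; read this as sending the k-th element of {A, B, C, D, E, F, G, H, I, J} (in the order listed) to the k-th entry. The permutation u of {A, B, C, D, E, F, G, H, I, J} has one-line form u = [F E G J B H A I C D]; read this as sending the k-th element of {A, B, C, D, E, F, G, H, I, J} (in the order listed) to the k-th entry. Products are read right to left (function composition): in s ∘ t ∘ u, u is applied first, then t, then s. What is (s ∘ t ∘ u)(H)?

Apply the permutations in order: u(H) = I, then t(I) = F, then s(F) = B. So (s ∘ t ∘ u)(H) = B.

B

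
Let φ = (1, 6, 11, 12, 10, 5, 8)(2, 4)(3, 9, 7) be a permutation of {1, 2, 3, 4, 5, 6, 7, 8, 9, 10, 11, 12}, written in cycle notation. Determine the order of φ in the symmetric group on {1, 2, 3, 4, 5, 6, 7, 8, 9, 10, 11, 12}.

The disjoint cycles have lengths 7, 3, 2.
The order is lcm(7, 3, 2) = 42.

42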